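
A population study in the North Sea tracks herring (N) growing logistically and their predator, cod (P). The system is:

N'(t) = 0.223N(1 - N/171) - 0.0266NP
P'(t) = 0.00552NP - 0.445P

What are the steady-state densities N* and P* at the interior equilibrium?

N* ≈ 80.6, P* ≈ 4.43

From dP/dt = 0 with P > 0: 0.00552N* = 0.445, so N* = 80.6.
Substitute into dN/dt = 0: 0.223(1 - 80.6/171) = 0.0266P*.
The bracket is 0.529, giving P* = 0.118/0.0266 = 4.43.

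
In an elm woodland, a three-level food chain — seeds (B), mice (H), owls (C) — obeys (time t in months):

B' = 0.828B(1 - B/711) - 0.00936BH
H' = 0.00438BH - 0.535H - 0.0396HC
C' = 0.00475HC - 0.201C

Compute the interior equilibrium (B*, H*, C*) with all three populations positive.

From dC/dt = 0: 0.00475H* = 0.201, so H* = 42.3.
From dB/dt = 0: 0.828(1 - B*/711) = 0.00936·42.3, giving B* = 711·(1 - 0.478) = 371.
From dH/dt = 0: 0.00438·371 - 0.535 = 0.0396C*, so C* = 1.09/0.0396 = 27.5.

B* ≈ 371, H* ≈ 42.3, C* ≈ 27.5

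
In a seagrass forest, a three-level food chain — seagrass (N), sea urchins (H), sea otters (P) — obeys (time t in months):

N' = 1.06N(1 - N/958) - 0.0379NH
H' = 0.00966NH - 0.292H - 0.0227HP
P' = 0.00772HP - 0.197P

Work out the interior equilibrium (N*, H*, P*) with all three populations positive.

N* ≈ 83.9, H* ≈ 25.5, P* ≈ 22.9

From dP/dt = 0: 0.00772H* = 0.197, so H* = 25.5.
From dN/dt = 0: 1.06(1 - N*/958) = 0.0379·25.5, giving N* = 958·(1 - 0.912) = 83.9.
From dH/dt = 0: 0.00966·83.9 - 0.292 = 0.0227P*, so P* = 0.519/0.0227 = 22.9.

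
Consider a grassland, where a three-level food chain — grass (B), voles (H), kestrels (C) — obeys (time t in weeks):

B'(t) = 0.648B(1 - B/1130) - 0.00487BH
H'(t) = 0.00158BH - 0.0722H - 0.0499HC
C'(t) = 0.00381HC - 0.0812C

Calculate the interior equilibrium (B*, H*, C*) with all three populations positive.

From dC/dt = 0: 0.00381H* = 0.0812, so H* = 21.3.
From dB/dt = 0: 0.648(1 - B*/1130) = 0.00487·21.3, giving B* = 1130·(1 - 0.16) = 949.
From dH/dt = 0: 0.00158·949 - 0.0722 = 0.0499C*, so C* = 1.43/0.0499 = 28.6.

B* ≈ 949, H* ≈ 21.3, C* ≈ 28.6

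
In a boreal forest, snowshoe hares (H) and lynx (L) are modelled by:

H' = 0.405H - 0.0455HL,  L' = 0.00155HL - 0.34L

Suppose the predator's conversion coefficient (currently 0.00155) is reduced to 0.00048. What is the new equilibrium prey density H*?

H* ≈ 708

At the interior fixed point, setting dL/dt = 0 with L > 0 fixes H* = (predator death rate)/(HL coefficient) — independent of the other coefficients.
With the change, H* = 0.34/0.00048 = 708; it rises from 219.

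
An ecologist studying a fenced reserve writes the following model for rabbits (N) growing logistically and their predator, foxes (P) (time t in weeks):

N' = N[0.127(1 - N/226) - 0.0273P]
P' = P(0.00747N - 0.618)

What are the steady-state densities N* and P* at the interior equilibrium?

From dP/dt = 0 with P > 0: 0.00747N* = 0.618, so N* = 82.7.
Substitute into dN/dt = 0: 0.127(1 - 82.7/226) = 0.0273P*.
The bracket is 0.634, giving P* = 0.0805/0.0273 = 2.95.

N* ≈ 82.7, P* ≈ 2.95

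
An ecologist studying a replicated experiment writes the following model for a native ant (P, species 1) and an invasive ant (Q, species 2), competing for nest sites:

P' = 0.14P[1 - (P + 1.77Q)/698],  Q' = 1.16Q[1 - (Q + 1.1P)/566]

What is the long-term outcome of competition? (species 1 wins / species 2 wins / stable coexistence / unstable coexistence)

unstable coexistence (outcome depends on initial conditions)

Compare the nullcline intercepts: K1/α12 = 698/1.77 = 394 < K2 = 566; K2/α21 = 566/1.1 = 515 < K1 = 698.
Since both are reversed, neither can invade when rare; the interior point is a saddle.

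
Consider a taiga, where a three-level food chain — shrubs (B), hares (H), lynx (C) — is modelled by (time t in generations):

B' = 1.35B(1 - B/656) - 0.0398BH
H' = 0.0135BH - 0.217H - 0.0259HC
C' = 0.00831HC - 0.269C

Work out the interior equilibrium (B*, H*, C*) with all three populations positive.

B* ≈ 30, H* ≈ 32.4, C* ≈ 7.24

From dC/dt = 0: 0.00831H* = 0.269, so H* = 32.4.
From dB/dt = 0: 1.35(1 - B*/656) = 0.0398·32.4, giving B* = 656·(1 - 0.954) = 30.
From dH/dt = 0: 0.0135·30 - 0.217 = 0.0259C*, so C* = 0.187/0.0259 = 7.24.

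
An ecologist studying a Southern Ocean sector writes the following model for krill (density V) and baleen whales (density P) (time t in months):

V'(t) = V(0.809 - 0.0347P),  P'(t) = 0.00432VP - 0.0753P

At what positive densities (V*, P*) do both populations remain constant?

Set dP/dt = 0 with P > 0: 0.00432V - 0.0753 = 0, so V* = 0.0753/0.00432 = 17.4.
Set dV/dt = 0 with V > 0: 0.809 - 0.0347P = 0, so P* = 0.809/0.0347 = 23.3.

V* ≈ 17.4, P* ≈ 23.3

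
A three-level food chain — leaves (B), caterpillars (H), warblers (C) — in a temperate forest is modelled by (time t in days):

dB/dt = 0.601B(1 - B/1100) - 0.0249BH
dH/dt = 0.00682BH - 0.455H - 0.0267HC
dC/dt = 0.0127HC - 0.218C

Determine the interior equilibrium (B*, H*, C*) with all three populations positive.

From dC/dt = 0: 0.0127H* = 0.218, so H* = 17.2.
From dB/dt = 0: 0.601(1 - B*/1100) = 0.0249·17.2, giving B* = 1100·(1 - 0.711) = 318.
From dH/dt = 0: 0.00682·318 - 0.455 = 0.0267C*, so C* = 1.71/0.0267 = 64.1.

B* ≈ 318, H* ≈ 17.2, C* ≈ 64.1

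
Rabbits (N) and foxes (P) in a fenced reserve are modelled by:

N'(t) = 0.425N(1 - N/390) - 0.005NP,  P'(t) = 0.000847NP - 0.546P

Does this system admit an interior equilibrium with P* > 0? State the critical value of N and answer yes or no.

Threshold N = 645; K < 645, so no, the predator goes extinct.

The predator equation gives dP/dt > 0 only when N > 0.546/0.000847 = 645.
Without the predator, N → K = 390. Since 390 < 645, the predator cannot invade.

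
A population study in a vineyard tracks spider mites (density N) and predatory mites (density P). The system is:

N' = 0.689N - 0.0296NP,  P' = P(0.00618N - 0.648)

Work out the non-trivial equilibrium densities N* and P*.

Set dP/dt = 0 with P > 0: 0.00618N - 0.648 = 0, so N* = 0.648/0.00618 = 105.
Set dN/dt = 0 with N > 0: 0.689 - 0.0296P = 0, so P* = 0.689/0.0296 = 23.3.

N* ≈ 105, P* ≈ 23.3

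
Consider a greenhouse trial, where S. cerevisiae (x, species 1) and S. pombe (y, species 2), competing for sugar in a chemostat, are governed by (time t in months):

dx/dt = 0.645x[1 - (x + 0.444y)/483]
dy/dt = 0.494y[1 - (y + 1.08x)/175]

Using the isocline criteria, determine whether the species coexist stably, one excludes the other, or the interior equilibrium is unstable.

Compare the nullcline intercepts: K1/α12 = 483/0.444 = 1090 > K2 = 175; K2/α21 = 175/1.08 = 162 < K1 = 483.
Since the inequalities point opposite ways, species 1 can invade but species 2 cannot.

species 1 excludes species 2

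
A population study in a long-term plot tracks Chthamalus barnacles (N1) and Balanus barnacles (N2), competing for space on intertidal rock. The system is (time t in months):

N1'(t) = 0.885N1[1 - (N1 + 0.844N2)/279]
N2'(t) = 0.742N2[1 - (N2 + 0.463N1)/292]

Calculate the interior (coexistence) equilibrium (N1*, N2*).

Setting both brackets to zero gives the nullclines N1 + 0.844N2 = 279 and 0.463N1 + N2 = 292.
Substituting N2 = 292 - 0.463N1 into the first: N1(1 - 0.844·0.463) = 279 - 0.844·292.
So N1* = 32.6/0.609 = 53.4, and then N2* = 292 - 0.463·53.4 = 267.

N1* ≈ 53.4, N2* ≈ 267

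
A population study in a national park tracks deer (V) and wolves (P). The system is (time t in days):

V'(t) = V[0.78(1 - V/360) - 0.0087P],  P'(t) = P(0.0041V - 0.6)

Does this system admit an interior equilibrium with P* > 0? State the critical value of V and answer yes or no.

The predator equation gives dP/dt > 0 only when V > 0.6/0.0041 = 146.
Without the predator, V → K = 360. Since 360 > 146, the predator can invade and persist.

Threshold V = 146; K > 146, so yes, the predator persists.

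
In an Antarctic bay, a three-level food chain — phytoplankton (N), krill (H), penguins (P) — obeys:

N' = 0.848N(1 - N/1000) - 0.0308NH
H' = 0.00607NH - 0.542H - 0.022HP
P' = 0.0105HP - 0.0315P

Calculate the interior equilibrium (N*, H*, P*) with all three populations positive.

From dP/dt = 0: 0.0105H* = 0.0315, so H* = 3.
From dN/dt = 0: 0.848(1 - N*/1000) = 0.0308·3, giving N* = 1000·(1 - 0.109) = 891.
From dH/dt = 0: 0.00607·891 - 0.542 = 0.022P*, so P* = 4.87/0.022 = 221.

N* ≈ 891, H* ≈ 3, P* ≈ 221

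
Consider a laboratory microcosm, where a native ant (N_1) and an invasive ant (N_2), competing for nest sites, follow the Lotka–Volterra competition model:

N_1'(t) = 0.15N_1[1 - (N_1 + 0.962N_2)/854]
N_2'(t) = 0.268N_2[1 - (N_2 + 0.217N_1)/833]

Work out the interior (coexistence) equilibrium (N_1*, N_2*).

N_1* ≈ 66.5, N_2* ≈ 819

Setting both brackets to zero gives the nullclines N_1 + 0.962N_2 = 854 and 0.217N_1 + N_2 = 833.
Substituting N_2 = 833 - 0.217N_1 into the first: N_1(1 - 0.962·0.217) = 854 - 0.962·833.
So N_1* = 52.7/0.791 = 66.5, and then N_2* = 833 - 0.217·66.5 = 819.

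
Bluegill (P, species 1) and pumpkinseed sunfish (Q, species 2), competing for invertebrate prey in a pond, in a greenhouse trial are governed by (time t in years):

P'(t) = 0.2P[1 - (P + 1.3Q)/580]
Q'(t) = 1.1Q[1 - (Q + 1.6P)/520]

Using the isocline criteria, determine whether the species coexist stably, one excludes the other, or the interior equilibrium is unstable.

unstable coexistence (outcome depends on initial conditions)

Compare the nullcline intercepts: K1/α12 = 580/1.3 = 446 < K2 = 520; K2/α21 = 520/1.6 = 325 < K1 = 580.
Since both are reversed, neither can invade when rare; the interior point is a saddle.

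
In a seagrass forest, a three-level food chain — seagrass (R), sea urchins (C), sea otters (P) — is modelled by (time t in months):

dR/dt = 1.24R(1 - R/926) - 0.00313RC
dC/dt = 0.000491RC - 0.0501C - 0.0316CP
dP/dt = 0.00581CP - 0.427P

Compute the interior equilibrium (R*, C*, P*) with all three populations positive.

From dP/dt = 0: 0.00581C* = 0.427, so C* = 73.5.
From dR/dt = 0: 1.24(1 - R*/926) = 0.00313·73.5, giving R* = 926·(1 - 0.186) = 754.
From dC/dt = 0: 0.000491·754 - 0.0501 = 0.0316P*, so P* = 0.32/0.0316 = 10.1.

R* ≈ 754, C* ≈ 73.5, P* ≈ 10.1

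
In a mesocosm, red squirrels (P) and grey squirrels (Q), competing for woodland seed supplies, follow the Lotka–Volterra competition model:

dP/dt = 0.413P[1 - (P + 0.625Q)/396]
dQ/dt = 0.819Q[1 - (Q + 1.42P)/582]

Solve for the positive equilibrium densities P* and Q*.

P* ≈ 287, Q* ≈ 175

Setting both brackets to zero gives the nullclines P + 0.625Q = 396 and 1.42P + Q = 582.
Substituting Q = 582 - 1.42P into the first: P(1 - 0.625·1.42) = 396 - 0.625·582.
So P* = 32.2/0.113 = 287, and then Q* = 582 - 1.42·287 = 175.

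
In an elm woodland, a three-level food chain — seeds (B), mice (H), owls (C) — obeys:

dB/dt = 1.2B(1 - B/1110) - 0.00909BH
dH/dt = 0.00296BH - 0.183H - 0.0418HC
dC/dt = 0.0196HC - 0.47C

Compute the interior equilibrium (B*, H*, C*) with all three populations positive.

From dC/dt = 0: 0.0196H* = 0.47, so H* = 24.
From dB/dt = 0: 1.2(1 - B*/1110) = 0.00909·24, giving B* = 1110·(1 - 0.182) = 908.
From dH/dt = 0: 0.00296·908 - 0.183 = 0.0418C*, so C* = 2.51/0.0418 = 59.9.

B* ≈ 908, H* ≈ 24, C* ≈ 59.9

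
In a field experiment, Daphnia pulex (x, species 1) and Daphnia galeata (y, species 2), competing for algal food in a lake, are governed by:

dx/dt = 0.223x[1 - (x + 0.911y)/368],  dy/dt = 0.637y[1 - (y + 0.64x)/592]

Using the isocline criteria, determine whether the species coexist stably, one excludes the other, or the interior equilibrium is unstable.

species 2 excludes species 1

Compare the nullcline intercepts: K1/α12 = 368/0.911 = 404 < K2 = 592; K2/α21 = 592/0.64 = 925 > K1 = 368.
Since the inequalities point opposite ways, species 2 can invade but species 1 cannot.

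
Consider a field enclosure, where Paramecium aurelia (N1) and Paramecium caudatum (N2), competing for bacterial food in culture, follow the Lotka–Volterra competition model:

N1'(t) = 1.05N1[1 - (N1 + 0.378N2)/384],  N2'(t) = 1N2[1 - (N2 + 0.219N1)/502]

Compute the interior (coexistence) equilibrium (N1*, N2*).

Setting both brackets to zero gives the nullclines N1 + 0.378N2 = 384 and 0.219N1 + N2 = 502.
Substituting N2 = 502 - 0.219N1 into the first: N1(1 - 0.378·0.219) = 384 - 0.378·502.
So N1* = 194/0.917 = 212, and then N2* = 502 - 0.219·212 = 456.

N1* ≈ 212, N2* ≈ 456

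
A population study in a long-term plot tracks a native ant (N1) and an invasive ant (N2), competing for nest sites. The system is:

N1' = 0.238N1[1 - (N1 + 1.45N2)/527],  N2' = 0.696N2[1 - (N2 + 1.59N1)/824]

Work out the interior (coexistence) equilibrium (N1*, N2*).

N1* ≈ 512, N2* ≈ 10.7

Setting both brackets to zero gives the nullclines N1 + 1.45N2 = 527 and 1.59N1 + N2 = 824.
Substituting N2 = 824 - 1.59N1 into the first: N1(1 - 1.45·1.59) = 527 - 1.45·824.
So N1* = -668/-1.31 = 512, and then N2* = 824 - 1.59·512 = 10.7.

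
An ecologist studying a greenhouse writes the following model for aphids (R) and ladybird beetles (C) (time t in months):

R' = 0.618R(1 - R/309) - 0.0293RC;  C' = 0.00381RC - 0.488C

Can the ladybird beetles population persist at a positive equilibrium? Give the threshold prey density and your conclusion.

Threshold R = 128; K > 128, so yes, the predator persists.

The predator equation gives dC/dt > 0 only when R > 0.488/0.00381 = 128.
Without the predator, R → K = 309. Since 309 > 128, the predator can invade and persist.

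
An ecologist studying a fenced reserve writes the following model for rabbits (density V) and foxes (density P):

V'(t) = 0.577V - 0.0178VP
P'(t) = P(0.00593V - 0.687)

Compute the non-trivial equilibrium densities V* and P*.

V* ≈ 116, P* ≈ 32.4

Set dP/dt = 0 with P > 0: 0.00593V - 0.687 = 0, so V* = 0.687/0.00593 = 116.
Set dV/dt = 0 with V > 0: 0.577 - 0.0178P = 0, so P* = 0.577/0.0178 = 32.4.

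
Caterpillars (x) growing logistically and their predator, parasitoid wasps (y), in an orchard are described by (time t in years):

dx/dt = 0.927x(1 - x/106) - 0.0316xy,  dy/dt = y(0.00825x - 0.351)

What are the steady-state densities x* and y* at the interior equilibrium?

From dy/dt = 0 with y > 0: 0.00825x* = 0.351, so x* = 42.5.
Substitute into dx/dt = 0: 0.927(1 - 42.5/106) = 0.0316y*.
The bracket is 0.599, giving y* = 0.555/0.0316 = 17.6.

x* ≈ 42.5, y* ≈ 17.6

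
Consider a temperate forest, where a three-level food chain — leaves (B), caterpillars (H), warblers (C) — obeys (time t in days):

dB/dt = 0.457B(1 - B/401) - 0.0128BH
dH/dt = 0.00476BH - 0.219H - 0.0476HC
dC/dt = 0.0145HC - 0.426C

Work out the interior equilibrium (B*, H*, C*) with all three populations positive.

From dC/dt = 0: 0.0145H* = 0.426, so H* = 29.4.
From dB/dt = 0: 0.457(1 - B*/401) = 0.0128·29.4, giving B* = 401·(1 - 0.823) = 71.
From dH/dt = 0: 0.00476·71 - 0.219 = 0.0476C*, so C* = 0.119/0.0476 = 2.5.

B* ≈ 71, H* ≈ 29.4, C* ≈ 2.5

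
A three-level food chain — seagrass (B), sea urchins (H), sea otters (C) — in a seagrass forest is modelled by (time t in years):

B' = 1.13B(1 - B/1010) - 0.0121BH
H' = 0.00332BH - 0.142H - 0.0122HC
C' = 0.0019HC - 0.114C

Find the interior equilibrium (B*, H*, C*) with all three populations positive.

B* ≈ 361, H* ≈ 60, C* ≈ 86.6

From dC/dt = 0: 0.0019H* = 0.114, so H* = 60.
From dB/dt = 0: 1.13(1 - B*/1010) = 0.0121·60, giving B* = 1010·(1 - 0.642) = 361.
From dH/dt = 0: 0.00332·361 - 0.142 = 0.0122C*, so C* = 1.06/0.0122 = 86.6.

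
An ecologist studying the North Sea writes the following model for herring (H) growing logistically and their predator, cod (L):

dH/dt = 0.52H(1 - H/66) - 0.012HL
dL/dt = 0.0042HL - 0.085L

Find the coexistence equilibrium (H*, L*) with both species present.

H* ≈ 20.2, L* ≈ 30

From dL/dt = 0 with L > 0: 0.0042H* = 0.085, so H* = 20.2.
Substitute into dH/dt = 0: 0.52(1 - 20.2/66) = 0.012L*.
The bracket is 0.693, giving L* = 0.361/0.012 = 30.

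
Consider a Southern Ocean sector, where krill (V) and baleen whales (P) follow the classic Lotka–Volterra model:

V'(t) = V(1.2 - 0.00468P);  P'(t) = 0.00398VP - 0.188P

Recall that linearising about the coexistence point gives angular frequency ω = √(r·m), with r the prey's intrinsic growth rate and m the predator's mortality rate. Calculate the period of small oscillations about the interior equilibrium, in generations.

Here r = 1.2 and m = 0.188, so r·m = 0.226.
ω = √0.226 = 0.475 per generation, hence T = 2π/ω ≈ 13.2 generations.

T ≈ 13.2 generations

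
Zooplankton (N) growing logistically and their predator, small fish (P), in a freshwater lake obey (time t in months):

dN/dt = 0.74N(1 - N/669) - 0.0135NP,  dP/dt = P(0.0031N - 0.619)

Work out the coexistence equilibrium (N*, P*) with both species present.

N* ≈ 200, P* ≈ 38.5

From dP/dt = 0 with P > 0: 0.0031N* = 0.619, so N* = 200.
Substitute into dN/dt = 0: 0.74(1 - 200/669) = 0.0135P*.
The bracket is 0.702, giving P* = 0.519/0.0135 = 38.5.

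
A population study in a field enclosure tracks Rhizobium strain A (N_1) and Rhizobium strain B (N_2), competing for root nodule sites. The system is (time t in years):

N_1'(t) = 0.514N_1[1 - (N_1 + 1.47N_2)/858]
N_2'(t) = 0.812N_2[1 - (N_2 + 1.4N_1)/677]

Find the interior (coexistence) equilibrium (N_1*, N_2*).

Setting both brackets to zero gives the nullclines N_1 + 1.47N_2 = 858 and 1.4N_1 + N_2 = 677.
Substituting N_2 = 677 - 1.4N_1 into the first: N_1(1 - 1.47·1.4) = 858 - 1.47·677.
So N_1* = -137/-1.06 = 130, and then N_2* = 677 - 1.4·130 = 495.

N_1* ≈ 130, N_2* ≈ 495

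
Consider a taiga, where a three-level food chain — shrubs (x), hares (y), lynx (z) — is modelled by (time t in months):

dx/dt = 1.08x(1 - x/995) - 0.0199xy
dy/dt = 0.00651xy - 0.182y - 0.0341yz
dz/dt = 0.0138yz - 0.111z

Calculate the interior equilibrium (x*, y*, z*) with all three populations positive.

x* ≈ 848, y* ≈ 8.04, z* ≈ 156

From dz/dt = 0: 0.0138y* = 0.111, so y* = 8.04.
From dx/dt = 0: 1.08(1 - x*/995) = 0.0199·8.04, giving x* = 995·(1 - 0.148) = 848.
From dy/dt = 0: 0.00651·848 - 0.182 = 0.0341z*, so z* = 5.34/0.0341 = 156.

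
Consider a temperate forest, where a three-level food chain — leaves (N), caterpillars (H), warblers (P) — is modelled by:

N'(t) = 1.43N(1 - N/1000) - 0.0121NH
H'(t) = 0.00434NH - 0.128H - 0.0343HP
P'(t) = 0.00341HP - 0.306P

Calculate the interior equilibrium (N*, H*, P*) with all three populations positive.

From dP/dt = 0: 0.00341H* = 0.306, so H* = 89.7.
From dN/dt = 0: 1.43(1 - N*/1000) = 0.0121·89.7, giving N* = 1000·(1 - 0.759) = 241.
From dH/dt = 0: 0.00434·241 - 0.128 = 0.0343P*, so P* = 0.917/0.0343 = 26.7.

N* ≈ 241, H* ≈ 89.7, P* ≈ 26.7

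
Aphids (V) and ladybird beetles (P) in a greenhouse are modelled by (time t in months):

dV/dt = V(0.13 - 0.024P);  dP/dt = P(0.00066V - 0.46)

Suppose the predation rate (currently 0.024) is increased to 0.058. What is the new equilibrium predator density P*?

P* ≈ 2.24

At the interior fixed point, setting dV/dt = 0 with V > 0 fixes P* = (prey growth rate)/(VP coefficient) — independent of the other coefficients.
With the change, P* = 0.13/0.058 = 2.24; it falls from 5.42.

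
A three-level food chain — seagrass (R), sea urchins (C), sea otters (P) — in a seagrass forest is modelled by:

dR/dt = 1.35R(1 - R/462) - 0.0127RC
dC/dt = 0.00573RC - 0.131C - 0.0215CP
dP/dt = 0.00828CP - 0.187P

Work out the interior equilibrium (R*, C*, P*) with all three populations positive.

R* ≈ 364, C* ≈ 22.6, P* ≈ 90.9

From dP/dt = 0: 0.00828C* = 0.187, so C* = 22.6.
From dR/dt = 0: 1.35(1 - R*/462) = 0.0127·22.6, giving R* = 462·(1 - 0.212) = 364.
From dC/dt = 0: 0.00573·364 - 0.131 = 0.0215P*, so P* = 1.95/0.0215 = 90.9.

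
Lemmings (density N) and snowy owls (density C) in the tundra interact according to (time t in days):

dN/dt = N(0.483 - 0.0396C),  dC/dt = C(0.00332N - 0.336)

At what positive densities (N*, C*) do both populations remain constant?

N* ≈ 101, C* ≈ 12.2

Set dC/dt = 0 with C > 0: 0.00332N - 0.336 = 0, so N* = 0.336/0.00332 = 101.
Set dN/dt = 0 with N > 0: 0.483 - 0.0396C = 0, so C* = 0.483/0.0396 = 12.2.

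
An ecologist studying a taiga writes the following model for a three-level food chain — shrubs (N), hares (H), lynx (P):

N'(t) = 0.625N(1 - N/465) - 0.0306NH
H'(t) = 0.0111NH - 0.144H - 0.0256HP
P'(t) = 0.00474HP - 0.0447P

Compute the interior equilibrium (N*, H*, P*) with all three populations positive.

N* ≈ 250, H* ≈ 9.43, P* ≈ 103

From dP/dt = 0: 0.00474H* = 0.0447, so H* = 9.43.
From dN/dt = 0: 0.625(1 - N*/465) = 0.0306·9.43, giving N* = 465·(1 - 0.462) = 250.
From dH/dt = 0: 0.0111·250 - 0.144 = 0.0256P*, so P* = 2.63/0.0256 = 103.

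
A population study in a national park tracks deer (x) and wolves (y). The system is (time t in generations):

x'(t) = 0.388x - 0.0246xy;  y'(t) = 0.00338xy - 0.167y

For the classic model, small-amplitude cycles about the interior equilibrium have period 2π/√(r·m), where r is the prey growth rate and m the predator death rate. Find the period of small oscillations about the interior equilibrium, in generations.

Here r = 0.388 and m = 0.167, so r·m = 0.0648.
ω = √0.0648 = 0.255 per generation, hence T = 2π/ω ≈ 24.7 generations.

T ≈ 24.7 generations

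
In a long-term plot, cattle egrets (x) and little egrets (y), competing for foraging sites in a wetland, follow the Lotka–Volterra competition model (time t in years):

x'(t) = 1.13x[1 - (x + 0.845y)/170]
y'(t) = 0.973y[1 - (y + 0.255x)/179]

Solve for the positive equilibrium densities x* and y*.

Setting both brackets to zero gives the nullclines x + 0.845y = 170 and 0.255x + y = 179.
Substituting y = 179 - 0.255x into the first: x(1 - 0.845·0.255) = 170 - 0.845·179.
So x* = 18.7/0.785 = 23.9, and then y* = 179 - 0.255·23.9 = 173.

x* ≈ 23.9, y* ≈ 173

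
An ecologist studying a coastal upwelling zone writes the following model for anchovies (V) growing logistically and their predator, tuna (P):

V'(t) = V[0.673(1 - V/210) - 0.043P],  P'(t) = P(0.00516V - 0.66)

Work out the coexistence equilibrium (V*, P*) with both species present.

V* ≈ 128, P* ≈ 6.12

From dP/dt = 0 with P > 0: 0.00516V* = 0.66, so V* = 128.
Substitute into dV/dt = 0: 0.673(1 - 128/210) = 0.043P*.
The bracket is 0.391, giving P* = 0.263/0.043 = 6.12.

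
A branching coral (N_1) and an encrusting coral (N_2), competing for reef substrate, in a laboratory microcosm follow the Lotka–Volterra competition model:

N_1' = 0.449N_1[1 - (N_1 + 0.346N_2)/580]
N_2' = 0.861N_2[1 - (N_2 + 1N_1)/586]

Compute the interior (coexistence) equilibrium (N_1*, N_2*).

N_1* ≈ 577, N_2* ≈ 9.17

Setting both brackets to zero gives the nullclines N_1 + 0.346N_2 = 580 and 1N_1 + N_2 = 586.
Substituting N_2 = 586 - 1N_1 into the first: N_1(1 - 0.346·1) = 580 - 0.346·586.
So N_1* = 377/0.654 = 577, and then N_2* = 586 - 1·577 = 9.17.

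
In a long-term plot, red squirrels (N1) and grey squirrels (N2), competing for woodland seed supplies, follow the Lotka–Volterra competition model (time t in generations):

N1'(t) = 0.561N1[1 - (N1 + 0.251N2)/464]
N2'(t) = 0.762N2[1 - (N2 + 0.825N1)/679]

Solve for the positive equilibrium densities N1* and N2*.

Setting both brackets to zero gives the nullclines N1 + 0.251N2 = 464 and 0.825N1 + N2 = 679.
Substituting N2 = 679 - 0.825N1 into the first: N1(1 - 0.251·0.825) = 464 - 0.251·679.
So N1* = 294/0.793 = 370, and then N2* = 679 - 0.825·370 = 374.

N1* ≈ 370, N2* ≈ 374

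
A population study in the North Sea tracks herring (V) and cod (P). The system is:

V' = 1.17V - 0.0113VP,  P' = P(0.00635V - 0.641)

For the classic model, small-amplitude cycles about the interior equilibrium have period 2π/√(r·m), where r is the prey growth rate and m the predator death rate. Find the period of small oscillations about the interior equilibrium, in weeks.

T ≈ 7.26 weeks

Here r = 1.17 and m = 0.641, so r·m = 0.75.
ω = √0.75 = 0.866 per week, hence T = 2π/ω ≈ 7.26 weeks.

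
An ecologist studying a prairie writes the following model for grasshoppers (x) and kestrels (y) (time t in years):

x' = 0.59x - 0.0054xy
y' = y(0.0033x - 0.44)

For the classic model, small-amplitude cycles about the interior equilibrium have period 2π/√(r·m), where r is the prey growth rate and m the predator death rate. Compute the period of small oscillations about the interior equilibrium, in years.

T ≈ 12.3 years

Here r = 0.59 and m = 0.44, so r·m = 0.26.
ω = √0.26 = 0.51 per year, hence T = 2π/ω ≈ 12.3 years.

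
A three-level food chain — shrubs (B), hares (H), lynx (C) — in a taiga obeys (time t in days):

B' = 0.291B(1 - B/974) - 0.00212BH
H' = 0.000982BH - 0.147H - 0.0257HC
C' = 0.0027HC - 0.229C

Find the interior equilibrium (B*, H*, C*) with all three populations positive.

From dC/dt = 0: 0.0027H* = 0.229, so H* = 84.8.
From dB/dt = 0: 0.291(1 - B*/974) = 0.00212·84.8, giving B* = 974·(1 - 0.618) = 372.
From dH/dt = 0: 0.000982·372 - 0.147 = 0.0257C*, so C* = 0.218/0.0257 = 8.5.

B* ≈ 372, H* ≈ 84.8, C* ≈ 8.5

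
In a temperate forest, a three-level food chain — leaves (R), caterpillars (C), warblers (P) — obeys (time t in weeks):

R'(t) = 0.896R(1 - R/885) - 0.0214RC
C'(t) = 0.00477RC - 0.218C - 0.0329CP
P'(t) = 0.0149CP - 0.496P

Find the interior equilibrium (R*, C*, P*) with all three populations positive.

From dP/dt = 0: 0.0149C* = 0.496, so C* = 33.3.
From dR/dt = 0: 0.896(1 - R*/885) = 0.0214·33.3, giving R* = 885·(1 - 0.795) = 181.
From dC/dt = 0: 0.00477·181 - 0.218 = 0.0329P*, so P* = 0.647/0.0329 = 19.7.

R* ≈ 181, C* ≈ 33.3, P* ≈ 19.7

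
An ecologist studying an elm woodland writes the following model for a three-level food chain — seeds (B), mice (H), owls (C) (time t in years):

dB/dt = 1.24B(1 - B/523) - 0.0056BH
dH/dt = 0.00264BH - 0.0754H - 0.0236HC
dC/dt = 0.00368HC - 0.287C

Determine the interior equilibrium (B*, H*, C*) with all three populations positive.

B* ≈ 339, H* ≈ 78, C* ≈ 34.7

From dC/dt = 0: 0.00368H* = 0.287, so H* = 78.
From dB/dt = 0: 1.24(1 - B*/523) = 0.0056·78, giving B* = 523·(1 - 0.352) = 339.
From dH/dt = 0: 0.00264·339 - 0.0754 = 0.0236C*, so C* = 0.819/0.0236 = 34.7.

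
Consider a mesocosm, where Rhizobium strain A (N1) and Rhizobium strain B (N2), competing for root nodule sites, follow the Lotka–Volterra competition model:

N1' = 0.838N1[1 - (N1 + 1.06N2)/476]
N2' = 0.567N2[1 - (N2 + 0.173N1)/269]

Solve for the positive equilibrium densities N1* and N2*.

Setting both brackets to zero gives the nullclines N1 + 1.06N2 = 476 and 0.173N1 + N2 = 269.
Substituting N2 = 269 - 0.173N1 into the first: N1(1 - 1.06·0.173) = 476 - 1.06·269.
So N1* = 191/0.817 = 234, and then N2* = 269 - 0.173·234 = 229.

N1* ≈ 234, N2* ≈ 229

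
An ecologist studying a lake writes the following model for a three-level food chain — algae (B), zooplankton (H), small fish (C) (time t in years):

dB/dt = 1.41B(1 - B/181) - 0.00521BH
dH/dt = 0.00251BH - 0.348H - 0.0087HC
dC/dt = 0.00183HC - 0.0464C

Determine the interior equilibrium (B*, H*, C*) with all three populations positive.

From dC/dt = 0: 0.00183H* = 0.0464, so H* = 25.4.
From dB/dt = 0: 1.41(1 - B*/181) = 0.00521·25.4, giving B* = 181·(1 - 0.0937) = 164.
From dH/dt = 0: 0.00251·164 - 0.348 = 0.0087C*, so C* = 0.0637/0.0087 = 7.33.

B* ≈ 164, H* ≈ 25.4, C* ≈ 7.33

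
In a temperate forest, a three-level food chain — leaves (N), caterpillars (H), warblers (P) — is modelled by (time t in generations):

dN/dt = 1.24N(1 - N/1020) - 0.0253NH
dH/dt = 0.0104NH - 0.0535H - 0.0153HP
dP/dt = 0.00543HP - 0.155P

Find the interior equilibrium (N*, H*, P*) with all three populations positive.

N* ≈ 426, H* ≈ 28.5, P* ≈ 286

From dP/dt = 0: 0.00543H* = 0.155, so H* = 28.5.
From dN/dt = 0: 1.24(1 - N*/1020) = 0.0253·28.5, giving N* = 1020·(1 - 0.582) = 426.
From dH/dt = 0: 0.0104·426 - 0.0535 = 0.0153P*, so P* = 4.38/0.0153 = 286.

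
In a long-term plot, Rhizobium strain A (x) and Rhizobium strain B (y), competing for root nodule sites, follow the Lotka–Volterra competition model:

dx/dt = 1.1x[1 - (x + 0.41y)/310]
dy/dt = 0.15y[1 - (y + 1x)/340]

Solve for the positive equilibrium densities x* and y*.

Setting both brackets to zero gives the nullclines x + 0.41y = 310 and 1x + y = 340.
Substituting y = 340 - 1x into the first: x(1 - 0.41·1) = 310 - 0.41·340.
So x* = 171/0.59 = 289, and then y* = 340 - 1·289 = 50.8.

x* ≈ 289, y* ≈ 50.8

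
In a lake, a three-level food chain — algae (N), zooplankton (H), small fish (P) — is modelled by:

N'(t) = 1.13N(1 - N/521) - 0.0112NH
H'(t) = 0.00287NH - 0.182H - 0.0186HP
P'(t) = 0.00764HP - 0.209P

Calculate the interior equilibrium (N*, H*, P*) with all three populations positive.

From dP/dt = 0: 0.00764H* = 0.209, so H* = 27.4.
From dN/dt = 0: 1.13(1 - N*/521) = 0.0112·27.4, giving N* = 521·(1 - 0.271) = 380.
From dH/dt = 0: 0.00287·380 - 0.182 = 0.0186P*, so P* = 0.908/0.0186 = 48.8.

N* ≈ 380, H* ≈ 27.4, P* ≈ 48.8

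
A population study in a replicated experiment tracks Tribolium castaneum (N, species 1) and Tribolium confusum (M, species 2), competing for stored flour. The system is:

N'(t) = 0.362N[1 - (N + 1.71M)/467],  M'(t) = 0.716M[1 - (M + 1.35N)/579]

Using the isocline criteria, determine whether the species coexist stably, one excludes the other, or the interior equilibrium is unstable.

Compare the nullcline intercepts: K1/α12 = 467/1.71 = 273 < K2 = 579; K2/α21 = 579/1.35 = 429 < K1 = 467.
Since both are reversed, neither can invade when rare; the interior point is a saddle.

unstable coexistence (outcome depends on initial conditions)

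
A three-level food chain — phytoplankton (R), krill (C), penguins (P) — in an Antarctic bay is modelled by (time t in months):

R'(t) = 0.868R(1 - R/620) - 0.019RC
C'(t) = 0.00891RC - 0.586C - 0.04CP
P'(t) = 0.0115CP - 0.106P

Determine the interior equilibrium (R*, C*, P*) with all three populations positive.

R* ≈ 495, C* ≈ 9.22, P* ≈ 95.6

From dP/dt = 0: 0.0115C* = 0.106, so C* = 9.22.
From dR/dt = 0: 0.868(1 - R*/620) = 0.019·9.22, giving R* = 620·(1 - 0.202) = 495.
From dC/dt = 0: 0.00891·495 - 0.586 = 0.04P*, so P* = 3.82/0.04 = 95.6.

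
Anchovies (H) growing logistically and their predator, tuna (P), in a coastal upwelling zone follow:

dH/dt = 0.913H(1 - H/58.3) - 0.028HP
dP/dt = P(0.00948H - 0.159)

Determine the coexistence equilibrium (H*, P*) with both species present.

H* ≈ 16.8, P* ≈ 23.2

From dP/dt = 0 with P > 0: 0.00948H* = 0.159, so H* = 16.8.
Substitute into dH/dt = 0: 0.913(1 - 16.8/58.3) = 0.028P*.
The bracket is 0.712, giving P* = 0.65/0.028 = 23.2.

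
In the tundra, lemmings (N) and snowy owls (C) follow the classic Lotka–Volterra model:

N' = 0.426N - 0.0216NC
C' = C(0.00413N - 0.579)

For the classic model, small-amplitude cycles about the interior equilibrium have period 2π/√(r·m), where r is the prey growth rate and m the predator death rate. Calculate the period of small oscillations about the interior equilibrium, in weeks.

Here r = 0.426 and m = 0.579, so r·m = 0.247.
ω = √0.247 = 0.497 per week, hence T = 2π/ω ≈ 12.7 weeks.

T ≈ 12.7 weeks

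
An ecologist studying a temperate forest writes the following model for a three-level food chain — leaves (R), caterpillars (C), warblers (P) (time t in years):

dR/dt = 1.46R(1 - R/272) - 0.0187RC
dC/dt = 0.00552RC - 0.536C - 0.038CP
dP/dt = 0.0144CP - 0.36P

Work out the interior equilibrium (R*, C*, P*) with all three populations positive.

R* ≈ 185, C* ≈ 25, P* ≈ 12.8

From dP/dt = 0: 0.0144C* = 0.36, so C* = 25.
From dR/dt = 0: 1.46(1 - R*/272) = 0.0187·25, giving R* = 272·(1 - 0.32) = 185.
From dC/dt = 0: 0.00552·185 - 0.536 = 0.038P*, so P* = 0.485/0.038 = 12.8.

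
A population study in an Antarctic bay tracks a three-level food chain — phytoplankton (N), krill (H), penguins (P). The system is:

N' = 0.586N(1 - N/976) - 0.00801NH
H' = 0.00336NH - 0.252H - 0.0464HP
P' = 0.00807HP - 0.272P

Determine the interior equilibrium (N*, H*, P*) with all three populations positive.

From dP/dt = 0: 0.00807H* = 0.272, so H* = 33.7.
From dN/dt = 0: 0.586(1 - N*/976) = 0.00801·33.7, giving N* = 976·(1 - 0.461) = 526.
From dH/dt = 0: 0.00336·526 - 0.252 = 0.0464P*, so P* = 1.52/0.0464 = 32.7.

N* ≈ 526, H* ≈ 33.7, P* ≈ 32.7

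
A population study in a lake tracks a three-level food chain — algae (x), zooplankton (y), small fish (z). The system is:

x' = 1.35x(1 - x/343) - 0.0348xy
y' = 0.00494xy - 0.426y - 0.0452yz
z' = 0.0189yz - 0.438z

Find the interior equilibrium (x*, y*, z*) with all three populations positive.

x* ≈ 138, y* ≈ 23.2, z* ≈ 5.67

From dz/dt = 0: 0.0189y* = 0.438, so y* = 23.2.
From dx/dt = 0: 1.35(1 - x*/343) = 0.0348·23.2, giving x* = 343·(1 - 0.597) = 138.
From dy/dt = 0: 0.00494·138 - 0.426 = 0.0452z*, so z* = 0.256/0.0452 = 5.67.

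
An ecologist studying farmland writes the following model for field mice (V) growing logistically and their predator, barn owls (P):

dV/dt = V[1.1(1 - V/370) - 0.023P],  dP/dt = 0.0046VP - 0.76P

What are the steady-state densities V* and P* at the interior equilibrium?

V* ≈ 165, P* ≈ 26.5

From dP/dt = 0 with P > 0: 0.0046V* = 0.76, so V* = 165.
Substitute into dV/dt = 0: 1.1(1 - 165/370) = 0.023P*.
The bracket is 0.553, giving P* = 0.609/0.023 = 26.5.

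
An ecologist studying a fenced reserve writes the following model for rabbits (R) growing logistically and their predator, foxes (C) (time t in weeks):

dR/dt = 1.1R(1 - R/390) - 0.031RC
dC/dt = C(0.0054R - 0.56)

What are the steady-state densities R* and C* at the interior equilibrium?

R* ≈ 104, C* ≈ 26

From dC/dt = 0 with C > 0: 0.0054R* = 0.56, so R* = 104.
Substitute into dR/dt = 0: 1.1(1 - 104/390) = 0.031C*.
The bracket is 0.734, giving C* = 0.808/0.031 = 26.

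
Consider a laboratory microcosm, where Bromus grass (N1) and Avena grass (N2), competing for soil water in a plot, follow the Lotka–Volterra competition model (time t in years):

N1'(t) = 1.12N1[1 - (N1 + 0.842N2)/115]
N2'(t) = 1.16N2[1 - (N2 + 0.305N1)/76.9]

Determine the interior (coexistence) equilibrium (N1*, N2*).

N1* ≈ 67.6, N2* ≈ 56.3

Setting both brackets to zero gives the nullclines N1 + 0.842N2 = 115 and 0.305N1 + N2 = 76.9.
Substituting N2 = 76.9 - 0.305N1 into the first: N1(1 - 0.842·0.305) = 115 - 0.842·76.9.
So N1* = 50.3/0.743 = 67.6, and then N2* = 76.9 - 0.305·67.6 = 56.3.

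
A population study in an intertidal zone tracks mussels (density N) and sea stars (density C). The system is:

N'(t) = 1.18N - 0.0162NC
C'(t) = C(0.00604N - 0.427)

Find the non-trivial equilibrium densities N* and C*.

N* ≈ 70.7, C* ≈ 72.8

Set dC/dt = 0 with C > 0: 0.00604N - 0.427 = 0, so N* = 0.427/0.00604 = 70.7.
Set dN/dt = 0 with N > 0: 1.18 - 0.0162C = 0, so C* = 1.18/0.0162 = 72.8.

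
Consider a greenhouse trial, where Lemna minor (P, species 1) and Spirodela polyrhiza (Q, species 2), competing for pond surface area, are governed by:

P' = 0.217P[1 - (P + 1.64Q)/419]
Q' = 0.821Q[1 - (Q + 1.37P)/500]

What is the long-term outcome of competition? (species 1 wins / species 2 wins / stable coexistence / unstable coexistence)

Compare the nullcline intercepts: K1/α12 = 419/1.64 = 255 < K2 = 500; K2/α21 = 500/1.37 = 365 < K1 = 419.
Since both are reversed, neither can invade when rare; the interior point is a saddle.

unstable coexistence (outcome depends on initial conditions)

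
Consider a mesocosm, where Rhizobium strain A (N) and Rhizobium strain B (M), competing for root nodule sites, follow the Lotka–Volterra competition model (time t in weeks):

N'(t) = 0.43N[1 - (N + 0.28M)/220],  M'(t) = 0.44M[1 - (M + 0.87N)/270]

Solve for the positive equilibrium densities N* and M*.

Setting both brackets to zero gives the nullclines N + 0.28M = 220 and 0.87N + M = 270.
Substituting M = 270 - 0.87N into the first: N(1 - 0.28·0.87) = 220 - 0.28·270.
So N* = 144/0.756 = 191, and then M* = 270 - 0.87·191 = 104.

N* ≈ 191, M* ≈ 104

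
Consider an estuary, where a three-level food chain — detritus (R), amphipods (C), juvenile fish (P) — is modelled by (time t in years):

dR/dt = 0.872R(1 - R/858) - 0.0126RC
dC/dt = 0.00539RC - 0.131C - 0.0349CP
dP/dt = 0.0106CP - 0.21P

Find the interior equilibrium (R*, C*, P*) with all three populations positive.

From dP/dt = 0: 0.0106C* = 0.21, so C* = 19.8.
From dR/dt = 0: 0.872(1 - R*/858) = 0.0126·19.8, giving R* = 858·(1 - 0.286) = 612.
From dC/dt = 0: 0.00539·612 - 0.131 = 0.0349P*, so P* = 3.17/0.0349 = 90.8.

R* ≈ 612, C* ≈ 19.8, P* ≈ 90.8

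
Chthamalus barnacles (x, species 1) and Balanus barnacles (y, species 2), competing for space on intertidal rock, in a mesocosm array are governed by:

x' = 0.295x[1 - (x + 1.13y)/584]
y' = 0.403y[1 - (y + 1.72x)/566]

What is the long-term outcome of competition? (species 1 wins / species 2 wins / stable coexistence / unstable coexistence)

Compare the nullcline intercepts: K1/α12 = 584/1.13 = 517 < K2 = 566; K2/α21 = 566/1.72 = 329 < K1 = 584.
Since both are reversed, neither can invade when rare; the interior point is a saddle.

unstable coexistence (outcome depends on initial conditions)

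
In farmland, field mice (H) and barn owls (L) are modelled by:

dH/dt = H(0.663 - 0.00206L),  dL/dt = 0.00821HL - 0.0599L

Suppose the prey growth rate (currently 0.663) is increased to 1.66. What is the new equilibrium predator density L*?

L* ≈ 806

At the interior fixed point, setting dH/dt = 0 with H > 0 fixes L* = (prey growth rate)/(HL coefficient) — independent of the other coefficients.
With the change, L* = 1.66/0.00206 = 806; it rises from 322.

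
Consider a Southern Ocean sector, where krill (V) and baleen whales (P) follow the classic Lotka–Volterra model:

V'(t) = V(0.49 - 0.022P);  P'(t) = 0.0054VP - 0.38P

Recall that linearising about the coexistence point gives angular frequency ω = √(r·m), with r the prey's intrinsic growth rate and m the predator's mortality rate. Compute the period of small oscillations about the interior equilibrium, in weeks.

Here r = 0.49 and m = 0.38, so r·m = 0.186.
ω = √0.186 = 0.432 per week, hence T = 2π/ω ≈ 14.6 weeks.

T ≈ 14.6 weeks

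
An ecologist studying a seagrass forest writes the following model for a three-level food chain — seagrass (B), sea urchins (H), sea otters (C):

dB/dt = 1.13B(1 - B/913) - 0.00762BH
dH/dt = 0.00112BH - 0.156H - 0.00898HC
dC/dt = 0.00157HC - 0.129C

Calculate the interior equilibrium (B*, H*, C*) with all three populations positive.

B* ≈ 407, H* ≈ 82.2, C* ≈ 33.4

From dC/dt = 0: 0.00157H* = 0.129, so H* = 82.2.
From dB/dt = 0: 1.13(1 - B*/913) = 0.00762·82.2, giving B* = 913·(1 - 0.554) = 407.
From dH/dt = 0: 0.00112·407 - 0.156 = 0.00898C*, so C* = 0.3/0.00898 = 33.4.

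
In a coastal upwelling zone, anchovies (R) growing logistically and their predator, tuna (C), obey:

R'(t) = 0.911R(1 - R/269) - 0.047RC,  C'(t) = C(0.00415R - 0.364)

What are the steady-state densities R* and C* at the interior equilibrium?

From dC/dt = 0 with C > 0: 0.00415R* = 0.364, so R* = 87.7.
Substitute into dR/dt = 0: 0.911(1 - 87.7/269) = 0.047C*.
The bracket is 0.674, giving C* = 0.614/0.047 = 13.1.

R* ≈ 87.7, C* ≈ 13.1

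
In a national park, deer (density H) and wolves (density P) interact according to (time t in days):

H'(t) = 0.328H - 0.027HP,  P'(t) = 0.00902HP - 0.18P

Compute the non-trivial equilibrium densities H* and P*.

Set dP/dt = 0 with P > 0: 0.00902H - 0.18 = 0, so H* = 0.18/0.00902 = 20.
Set dH/dt = 0 with H > 0: 0.328 - 0.027P = 0, so P* = 0.328/0.027 = 12.1.

H* ≈ 20, P* ≈ 12.1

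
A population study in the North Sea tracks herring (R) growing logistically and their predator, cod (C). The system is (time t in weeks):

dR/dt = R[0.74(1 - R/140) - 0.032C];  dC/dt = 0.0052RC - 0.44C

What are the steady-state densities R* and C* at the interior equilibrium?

R* ≈ 84.6, C* ≈ 9.15

From dC/dt = 0 with C > 0: 0.0052R* = 0.44, so R* = 84.6.
Substitute into dR/dt = 0: 0.74(1 - 84.6/140) = 0.032C*.
The bracket is 0.396, giving C* = 0.293/0.032 = 9.15.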